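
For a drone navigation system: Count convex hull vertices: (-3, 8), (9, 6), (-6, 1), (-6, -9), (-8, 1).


Convex hull vertices (CCW): (-8, 1), (-6, -9), (9, 6), (-3, 8)
Count = 4

4


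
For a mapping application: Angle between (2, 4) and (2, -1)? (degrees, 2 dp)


u.v = 0, |u| = sqrt(20) = 4.4721, |v| = sqrt(5) = 2.2361
cos(theta) = u.v/(|u||v|) = 0/sqrt(100) = 0
theta = acos(0) = 90 degrees

90 degrees


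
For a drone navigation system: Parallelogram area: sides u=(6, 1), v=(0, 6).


|u x v| = |6*6 - 1*0|
= |36 - 0| = 36

36


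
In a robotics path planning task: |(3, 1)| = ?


|u| = sqrt(3^2 + 1^2) = sqrt(10) = 3.1623

3.1623


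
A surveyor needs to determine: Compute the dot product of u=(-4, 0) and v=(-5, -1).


u . v = u_x*v_x + u_y*v_y = (-4)*(-5) + 0*(-1)
= 20 + 0 = 20

20


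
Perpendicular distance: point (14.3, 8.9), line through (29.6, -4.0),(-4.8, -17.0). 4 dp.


|cross product| = 642.66
|line direction| = sqrt(1352.36) = 36.7744
Distance = 642.66/sqrt(1352.36) = 17.4757

17.4757


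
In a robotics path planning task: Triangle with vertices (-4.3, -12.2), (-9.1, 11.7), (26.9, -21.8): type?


Side lengths squared: AB^2=594.25, BC^2=2418.25, CA^2=1065.6
Sorted: [594.25, 1065.6, 2418.25]
By sides: Scalene, By angles: Obtuse

Scalene, Obtuse


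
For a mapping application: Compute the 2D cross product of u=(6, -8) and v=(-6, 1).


u x v = u_x*v_y - u_y*v_x = 6*1 - (-8)*(-6)
= 6 - 48 = -42

-42


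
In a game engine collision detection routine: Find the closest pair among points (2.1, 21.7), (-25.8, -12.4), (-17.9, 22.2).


d(P0,P1) = 44.0593, d(P0,P2) = 20.0062, d(P1,P2) = 35.4904
Closest: P0 and P2

Closest pair: (2.1, 21.7) and (-17.9, 22.2), distance = 20.0062


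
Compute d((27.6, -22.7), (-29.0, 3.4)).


dx=-56.6, dy=26.1
d^2 = (-56.6)^2 + 26.1^2 = 3884.77
d = sqrt(3884.77) = 62.3279

62.3279


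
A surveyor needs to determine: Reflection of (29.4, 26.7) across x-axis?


Reflection over x-axis: (x,y) -> (x,-y)
(29.4, 26.7) -> (29.4, -26.7)

(29.4, -26.7)


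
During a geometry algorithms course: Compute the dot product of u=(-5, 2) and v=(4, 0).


u . v = u_x*v_x + u_y*v_y = (-5)*4 + 2*0
= (-20) + 0 = -20

-20


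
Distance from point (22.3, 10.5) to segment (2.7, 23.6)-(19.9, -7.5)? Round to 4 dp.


Project P onto AB: t = 0.5895 (clamped to [0,1])
Closest point on segment: (12.8389, 5.2675)
Distance: 10.8117

10.8117


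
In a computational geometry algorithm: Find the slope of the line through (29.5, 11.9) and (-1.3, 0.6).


slope = (y2-y1)/(x2-x1) = (0.6-11.9)/((-1.3)-29.5) = (-11.3)/(-30.8) = 0.3669

0.3669


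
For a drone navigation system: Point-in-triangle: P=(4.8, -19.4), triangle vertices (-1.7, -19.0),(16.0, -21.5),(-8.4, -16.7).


Cross products: AB x AP = 9.17, BC x BP = 2.52, CA x CP = 12.27
All same sign? yes

Yes, inside


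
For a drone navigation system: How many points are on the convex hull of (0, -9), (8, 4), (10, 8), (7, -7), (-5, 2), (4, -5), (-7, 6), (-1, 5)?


Convex hull vertices (CCW): (-7, 6), (0, -9), (7, -7), (10, 8)
Count = 4

4


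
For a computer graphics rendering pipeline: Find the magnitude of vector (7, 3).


|u| = sqrt(7^2 + 3^2) = sqrt(58) = 7.6158

7.6158


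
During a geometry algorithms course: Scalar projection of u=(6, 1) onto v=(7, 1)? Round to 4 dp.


u.v = 43, |v| = sqrt(50) = 7.0711
Scalar projection = u.v / |v| = 43 / sqrt(50) = 6.0811

6.0811


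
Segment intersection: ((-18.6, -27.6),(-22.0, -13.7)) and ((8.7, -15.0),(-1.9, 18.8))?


Cross products: d1=1056.3, d2=1023.88, d3=-422.31, d4=-389.89
d1*d2 < 0 and d3*d4 < 0? no

No, they don't intersect


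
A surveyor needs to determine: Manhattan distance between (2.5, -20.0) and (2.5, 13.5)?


|2.5-2.5| + |(-20)-13.5| = 0 + 33.5 = 33.5

33.5


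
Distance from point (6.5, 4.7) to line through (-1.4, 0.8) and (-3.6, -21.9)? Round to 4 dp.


|cross product| = 170.75
|line direction| = sqrt(520.13) = 22.8064
Distance = 170.75/sqrt(520.13) = 7.4869

7.4869


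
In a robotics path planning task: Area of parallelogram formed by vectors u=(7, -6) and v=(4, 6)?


|u x v| = |7*6 - (-6)*4|
= |42 - (-24)| = 66

66


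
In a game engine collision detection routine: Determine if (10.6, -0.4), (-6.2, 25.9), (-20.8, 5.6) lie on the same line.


Cross product: ((-6.2)-10.6)*(5.6-(-0.4)) - (25.9-(-0.4))*((-20.8)-10.6)
= 725.02

No, not collinear


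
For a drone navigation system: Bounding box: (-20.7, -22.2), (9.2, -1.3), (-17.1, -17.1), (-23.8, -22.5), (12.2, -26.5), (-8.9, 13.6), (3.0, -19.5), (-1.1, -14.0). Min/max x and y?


x range: [-23.8, 12.2]
y range: [-26.5, 13.6]
Bounding box: (-23.8,-26.5) to (12.2,13.6)

(-23.8,-26.5) to (12.2,13.6)


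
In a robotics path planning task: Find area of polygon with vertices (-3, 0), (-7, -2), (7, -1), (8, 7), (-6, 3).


Shoelace sum: ((-3)*(-2) - (-7)*0) + ((-7)*(-1) - 7*(-2)) + (7*7 - 8*(-1)) + (8*3 - (-6)*7) + ((-6)*0 - (-3)*3)
= 159
Area = |159|/2 = 79.5

79.5


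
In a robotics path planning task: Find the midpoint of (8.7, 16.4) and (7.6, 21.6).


M = ((8.7+7.6)/2, (16.4+21.6)/2)
= (8.15, 19)

(8.15, 19)


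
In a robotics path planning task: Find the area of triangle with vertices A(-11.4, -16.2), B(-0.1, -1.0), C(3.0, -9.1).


Area = |x_A(y_B-y_C) + x_B(y_C-y_A) + x_C(y_A-y_B)|/2
= |(-92.34) + (-0.71) + (-45.6)|/2
= 138.65/2 = 69.325

69.325


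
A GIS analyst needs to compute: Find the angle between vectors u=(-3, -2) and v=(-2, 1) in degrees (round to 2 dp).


u.v = 4, |u| = sqrt(13) = 3.6056, |v| = sqrt(5) = 2.2361
cos(theta) = u.v/(|u||v|) = 4/sqrt(65) = 0.496139
theta = acos(0.496139) = 60.26 degrees

60.26 degrees


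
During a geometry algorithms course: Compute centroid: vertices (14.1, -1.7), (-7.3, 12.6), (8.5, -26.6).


Centroid = ((x_A+x_B+x_C)/3, (y_A+y_B+y_C)/3)
= ((14.1+(-7.3)+8.5)/3, ((-1.7)+12.6+(-26.6))/3)
= (5.1, -5.2333)

(5.1, -5.2333)


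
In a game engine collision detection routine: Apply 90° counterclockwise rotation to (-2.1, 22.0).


90° CCW: (x,y) -> (-y, x)
(-2.1,22) -> (-22, -2.1)

(-22, -2.1)


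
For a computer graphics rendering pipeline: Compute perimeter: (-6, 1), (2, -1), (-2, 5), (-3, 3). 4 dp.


Sides: (-6, 1)->(2, -1): sqrt(68) = 8.246211, (2, -1)->(-2, 5): sqrt(52) = 7.211103, (-2, 5)->(-3, 3): sqrt(5) = 2.236068, (-3, 3)->(-6, 1): sqrt(13) = 3.605551
Sum = 21.298933
Perimeter = 21.2989

21.2989


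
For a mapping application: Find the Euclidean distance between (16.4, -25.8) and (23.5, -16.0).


dx=7.1, dy=9.8
d^2 = 7.1^2 + 9.8^2 = 146.45
d = sqrt(146.45) = 12.1017

12.1017


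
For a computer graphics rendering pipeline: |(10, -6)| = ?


|u| = sqrt(10^2 + (-6)^2) = sqrt(136) = 11.6619

11.6619


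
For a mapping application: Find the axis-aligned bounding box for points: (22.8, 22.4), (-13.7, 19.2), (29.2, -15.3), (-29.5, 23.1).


x range: [-29.5, 29.2]
y range: [-15.3, 23.1]
Bounding box: (-29.5,-15.3) to (29.2,23.1)

(-29.5,-15.3) to (29.2,23.1)


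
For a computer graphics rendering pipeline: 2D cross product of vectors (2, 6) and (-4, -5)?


u x v = u_x*v_y - u_y*v_x = 2*(-5) - 6*(-4)
= (-10) - (-24) = 14

14


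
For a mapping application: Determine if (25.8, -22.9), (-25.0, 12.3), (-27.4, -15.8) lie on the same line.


Cross product: ((-25)-25.8)*((-15.8)-(-22.9)) - (12.3-(-22.9))*((-27.4)-25.8)
= 1511.96

No, not collinear


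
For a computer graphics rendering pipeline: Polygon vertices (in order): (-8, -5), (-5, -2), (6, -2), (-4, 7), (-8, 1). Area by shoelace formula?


Shoelace sum: ((-8)*(-2) - (-5)*(-5)) + ((-5)*(-2) - 6*(-2)) + (6*7 - (-4)*(-2)) + ((-4)*1 - (-8)*7) + ((-8)*(-5) - (-8)*1)
= 147
Area = |147|/2 = 73.5

73.5


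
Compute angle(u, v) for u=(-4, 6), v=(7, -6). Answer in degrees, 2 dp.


u.v = -64, |u| = sqrt(52) = 7.2111, |v| = sqrt(85) = 9.2195
cos(theta) = u.v/(|u||v|) = -64/sqrt(4420) = -0.962651
theta = acos(-0.962651) = 164.29 degrees

164.29 degrees


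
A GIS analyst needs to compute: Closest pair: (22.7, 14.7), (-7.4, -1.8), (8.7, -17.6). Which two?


d(P0,P1) = 34.3258, d(P0,P2) = 35.2036, d(P1,P2) = 22.5577
Closest: P1 and P2

Closest pair: (-7.4, -1.8) and (8.7, -17.6), distance = 22.5577


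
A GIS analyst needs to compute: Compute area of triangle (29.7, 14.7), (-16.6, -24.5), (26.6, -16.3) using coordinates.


Area = |x_A(y_B-y_C) + x_B(y_C-y_A) + x_C(y_A-y_B)|/2
= |(-243.54) + 514.6 + 1042.72|/2
= 1313.78/2 = 656.89

656.89


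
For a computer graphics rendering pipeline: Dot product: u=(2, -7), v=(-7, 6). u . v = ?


u . v = u_x*v_x + u_y*v_y = 2*(-7) + (-7)*6
= (-14) + (-42) = -56

-56


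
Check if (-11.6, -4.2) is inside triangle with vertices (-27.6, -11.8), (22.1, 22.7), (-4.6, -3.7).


Cross products: AB x AP = -174.28, BC x BP = -171.45, CA x CP = -45.2
All same sign? yes

Yes, inside


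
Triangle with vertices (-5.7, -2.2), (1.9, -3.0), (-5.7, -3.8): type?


Side lengths squared: AB^2=58.4, BC^2=58.4, CA^2=2.56
Sorted: [2.56, 58.4, 58.4]
By sides: Isosceles, By angles: Acute

Isosceles, Acute


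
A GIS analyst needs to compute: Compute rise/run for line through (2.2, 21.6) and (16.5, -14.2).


slope = (y2-y1)/(x2-x1) = ((-14.2)-21.6)/(16.5-2.2) = (-35.8)/14.3 = -2.5035

-2.5035


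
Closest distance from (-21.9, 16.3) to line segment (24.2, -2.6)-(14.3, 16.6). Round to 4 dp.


Project P onto AB: t = 1 (clamped to [0,1])
Closest point on segment: (14.3, 16.6)
Distance: 36.2012

36.2012


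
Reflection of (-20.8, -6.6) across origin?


Reflection over origin: (x,y) -> (-x,-y)
(-20.8, -6.6) -> (20.8, 6.6)

(20.8, 6.6)


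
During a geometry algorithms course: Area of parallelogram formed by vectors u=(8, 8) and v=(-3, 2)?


|u x v| = |8*2 - 8*(-3)|
= |16 - (-24)| = 40

40


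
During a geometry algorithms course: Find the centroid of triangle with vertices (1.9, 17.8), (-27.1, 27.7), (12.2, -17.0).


Centroid = ((x_A+x_B+x_C)/3, (y_A+y_B+y_C)/3)
= ((1.9+(-27.1)+12.2)/3, (17.8+27.7+(-17))/3)
= (-4.3333, 9.5)

(-4.3333, 9.5)


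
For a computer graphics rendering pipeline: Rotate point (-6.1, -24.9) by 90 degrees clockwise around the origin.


90° CW: (x,y) -> (y, -x)
(-6.1,-24.9) -> (-24.9, 6.1)

(-24.9, 6.1)


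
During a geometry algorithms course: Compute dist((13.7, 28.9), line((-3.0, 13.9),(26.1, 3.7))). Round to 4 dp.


|cross product| = 606.84
|line direction| = sqrt(950.85) = 30.8359
Distance = 606.84/sqrt(950.85) = 19.6797

19.6797


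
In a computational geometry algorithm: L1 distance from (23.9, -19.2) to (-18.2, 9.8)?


|23.9-(-18.2)| + |(-19.2)-9.8| = 42.1 + 29 = 71.1

71.1


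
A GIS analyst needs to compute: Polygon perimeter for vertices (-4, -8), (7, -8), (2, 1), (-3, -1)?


Sides: (-4, -8)->(7, -8): sqrt(121) = 11, (7, -8)->(2, 1): sqrt(106) = 10.29563, (2, 1)->(-3, -1): sqrt(29) = 5.385165, (-3, -1)->(-4, -8): sqrt(50) = 7.071068
Sum = 33.751863
Perimeter = 33.7519

33.7519


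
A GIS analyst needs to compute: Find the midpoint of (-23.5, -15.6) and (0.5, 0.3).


M = (((-23.5)+0.5)/2, ((-15.6)+0.3)/2)
= (-11.5, -7.65)

(-11.5, -7.65)


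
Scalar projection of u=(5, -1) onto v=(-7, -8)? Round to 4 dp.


u.v = -27, |v| = sqrt(113) = 10.6301
Scalar projection = u.v / |v| = -27 / sqrt(113) = -2.5399

-2.5399


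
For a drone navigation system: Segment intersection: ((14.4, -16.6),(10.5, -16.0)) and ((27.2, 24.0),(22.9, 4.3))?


Cross products: d1=-77.58, d2=-156.99, d3=-166.02, d4=-86.61
d1*d2 < 0 and d3*d4 < 0? no

No, they don't intersect


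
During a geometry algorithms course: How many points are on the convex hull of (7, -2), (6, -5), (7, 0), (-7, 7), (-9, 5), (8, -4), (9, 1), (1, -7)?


Convex hull vertices (CCW): (-9, 5), (1, -7), (6, -5), (8, -4), (9, 1), (-7, 7)
Count = 6

6


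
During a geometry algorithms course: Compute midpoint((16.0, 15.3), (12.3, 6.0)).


M = ((16+12.3)/2, (15.3+6)/2)
= (14.15, 10.65)

(14.15, 10.65)


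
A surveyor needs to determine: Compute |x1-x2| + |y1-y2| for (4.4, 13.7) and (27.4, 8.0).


|4.4-27.4| + |13.7-8| = 23 + 5.7 = 28.7

28.7


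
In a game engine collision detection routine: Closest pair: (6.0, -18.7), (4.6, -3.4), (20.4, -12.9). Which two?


d(P0,P1) = 15.3639, d(P0,P2) = 15.5242, d(P1,P2) = 18.4361
Closest: P0 and P1

Closest pair: (6.0, -18.7) and (4.6, -3.4), distance = 15.3639


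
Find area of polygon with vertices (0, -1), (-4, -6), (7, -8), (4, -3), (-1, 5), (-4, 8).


Shoelace sum: (0*(-6) - (-4)*(-1)) + ((-4)*(-8) - 7*(-6)) + (7*(-3) - 4*(-8)) + (4*5 - (-1)*(-3)) + ((-1)*8 - (-4)*5) + ((-4)*(-1) - 0*8)
= 114
Area = |114|/2 = 57

57


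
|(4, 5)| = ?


|u| = sqrt(4^2 + 5^2) = sqrt(41) = 6.4031

6.4031


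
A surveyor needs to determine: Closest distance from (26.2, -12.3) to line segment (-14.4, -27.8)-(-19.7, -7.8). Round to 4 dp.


Project P onto AB: t = 0.2215 (clamped to [0,1])
Closest point on segment: (-15.5739, -23.3701)
Distance: 43.2158

43.2158


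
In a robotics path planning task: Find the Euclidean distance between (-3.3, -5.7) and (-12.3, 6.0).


dx=-9, dy=11.7
d^2 = (-9)^2 + 11.7^2 = 217.89
d = sqrt(217.89) = 14.7611

14.7611


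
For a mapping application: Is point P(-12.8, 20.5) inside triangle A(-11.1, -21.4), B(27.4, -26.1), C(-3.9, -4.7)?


Cross products: AB x AP = 1605.16, BC x BP = -598.3, CA x CP = -330.07
All same sign? no

No, outside


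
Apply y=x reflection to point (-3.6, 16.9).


Reflection over y=x: (x,y) -> (y,x)
(-3.6, 16.9) -> (16.9, -3.6)

(16.9, -3.6)


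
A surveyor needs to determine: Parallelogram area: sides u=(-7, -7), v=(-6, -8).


|u x v| = |(-7)*(-8) - (-7)*(-6)|
= |56 - 42| = 14

14


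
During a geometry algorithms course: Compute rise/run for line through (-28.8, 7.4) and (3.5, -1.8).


slope = (y2-y1)/(x2-x1) = ((-1.8)-7.4)/(3.5-(-28.8)) = (-9.2)/32.3 = -0.2848

-0.2848


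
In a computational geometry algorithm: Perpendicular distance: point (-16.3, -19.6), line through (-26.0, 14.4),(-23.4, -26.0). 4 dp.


|cross product| = 303.48
|line direction| = sqrt(1638.92) = 40.4836
Distance = 303.48/sqrt(1638.92) = 7.4964

7.4964


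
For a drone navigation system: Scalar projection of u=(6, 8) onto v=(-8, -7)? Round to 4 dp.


u.v = -104, |v| = sqrt(113) = 10.6301
Scalar projection = u.v / |v| = -104 / sqrt(113) = -9.7835

-9.7835


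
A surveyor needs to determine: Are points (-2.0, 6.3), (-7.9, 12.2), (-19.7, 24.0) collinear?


Cross product: ((-7.9)-(-2))*(24-6.3) - (12.2-6.3)*((-19.7)-(-2))
= 0

Yes, collinear


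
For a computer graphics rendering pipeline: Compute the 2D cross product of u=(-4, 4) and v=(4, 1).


u x v = u_x*v_y - u_y*v_x = (-4)*1 - 4*4
= (-4) - 16 = -20

-20


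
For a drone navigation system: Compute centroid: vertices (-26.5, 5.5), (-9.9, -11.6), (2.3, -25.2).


Centroid = ((x_A+x_B+x_C)/3, (y_A+y_B+y_C)/3)
= (((-26.5)+(-9.9)+2.3)/3, (5.5+(-11.6)+(-25.2))/3)
= (-11.3667, -10.4333)

(-11.3667, -10.4333)


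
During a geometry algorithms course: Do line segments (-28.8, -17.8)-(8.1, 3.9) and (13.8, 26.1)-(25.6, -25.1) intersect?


Cross products: d1=-2699.14, d2=-553.8, d3=695.49, d4=-1449.85
d1*d2 < 0 and d3*d4 < 0? no

No, they don't intersect


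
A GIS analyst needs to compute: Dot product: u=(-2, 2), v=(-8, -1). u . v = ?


u . v = u_x*v_x + u_y*v_y = (-2)*(-8) + 2*(-1)
= 16 + (-2) = 14

14


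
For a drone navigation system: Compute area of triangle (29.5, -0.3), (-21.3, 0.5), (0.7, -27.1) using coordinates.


Area = |x_A(y_B-y_C) + x_B(y_C-y_A) + x_C(y_A-y_B)|/2
= |814.2 + 570.84 + (-0.56)|/2
= 1384.48/2 = 692.24

692.24


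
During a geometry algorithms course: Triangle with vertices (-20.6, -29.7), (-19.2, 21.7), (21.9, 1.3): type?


Side lengths squared: AB^2=2643.92, BC^2=2105.37, CA^2=2767.25
Sorted: [2105.37, 2643.92, 2767.25]
By sides: Scalene, By angles: Acute

Scalene, Acute


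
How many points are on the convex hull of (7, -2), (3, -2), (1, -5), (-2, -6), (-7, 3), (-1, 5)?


Convex hull vertices (CCW): (-7, 3), (-2, -6), (1, -5), (7, -2), (-1, 5)
Count = 5

5


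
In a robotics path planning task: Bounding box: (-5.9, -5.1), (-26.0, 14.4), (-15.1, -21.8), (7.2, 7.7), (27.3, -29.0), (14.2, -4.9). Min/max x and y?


x range: [-26, 27.3]
y range: [-29, 14.4]
Bounding box: (-26,-29) to (27.3,14.4)

(-26,-29) to (27.3,14.4)


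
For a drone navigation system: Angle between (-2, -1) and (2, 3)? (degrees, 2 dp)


u.v = -7, |u| = sqrt(5) = 2.2361, |v| = sqrt(13) = 3.6056
cos(theta) = u.v/(|u||v|) = -7/sqrt(65) = -0.868243
theta = acos(-0.868243) = 150.26 degrees

150.26 degrees


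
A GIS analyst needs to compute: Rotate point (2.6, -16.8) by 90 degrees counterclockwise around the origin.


90° CCW: (x,y) -> (-y, x)
(2.6,-16.8) -> (16.8, 2.6)

(16.8, 2.6)


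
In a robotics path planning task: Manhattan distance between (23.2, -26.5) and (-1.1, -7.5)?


|23.2-(-1.1)| + |(-26.5)-(-7.5)| = 24.3 + 19 = 43.3

43.3


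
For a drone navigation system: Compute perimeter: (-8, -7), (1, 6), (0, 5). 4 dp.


Sides: (-8, -7)->(1, 6): sqrt(250) = 15.811388, (1, 6)->(0, 5): sqrt(2) = 1.414214, (0, 5)->(-8, -7): sqrt(208) = 14.422205
Sum = 31.647807
Perimeter = 31.6478

31.6478


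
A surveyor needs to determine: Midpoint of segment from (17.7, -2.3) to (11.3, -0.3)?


M = ((17.7+11.3)/2, ((-2.3)+(-0.3))/2)
= (14.5, -1.3)

(14.5, -1.3)


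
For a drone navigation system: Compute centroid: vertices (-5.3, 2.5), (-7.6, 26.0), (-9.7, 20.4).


Centroid = ((x_A+x_B+x_C)/3, (y_A+y_B+y_C)/3)
= (((-5.3)+(-7.6)+(-9.7))/3, (2.5+26+20.4)/3)
= (-7.5333, 16.3)

(-7.5333, 16.3)


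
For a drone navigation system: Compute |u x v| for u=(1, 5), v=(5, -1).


|u x v| = |1*(-1) - 5*5|
= |(-1) - 25| = 26

26


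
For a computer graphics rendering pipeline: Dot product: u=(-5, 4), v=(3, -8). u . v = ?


u . v = u_x*v_x + u_y*v_y = (-5)*3 + 4*(-8)
= (-15) + (-32) = -47

-47


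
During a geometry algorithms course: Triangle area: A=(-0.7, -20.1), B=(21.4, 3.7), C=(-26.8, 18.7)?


Area = |x_A(y_B-y_C) + x_B(y_C-y_A) + x_C(y_A-y_B)|/2
= |10.5 + 830.32 + 637.84|/2
= 1478.66/2 = 739.33

739.33


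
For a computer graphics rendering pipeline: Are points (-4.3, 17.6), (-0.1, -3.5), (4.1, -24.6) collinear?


Cross product: ((-0.1)-(-4.3))*((-24.6)-17.6) - ((-3.5)-17.6)*(4.1-(-4.3))
= 0

Yes, collinear


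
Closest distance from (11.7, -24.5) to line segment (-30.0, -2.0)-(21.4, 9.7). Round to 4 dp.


Project P onto AB: t = 0.6766 (clamped to [0,1])
Closest point on segment: (4.7765, 5.9161)
Distance: 31.1941

31.1941


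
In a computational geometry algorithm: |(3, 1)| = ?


|u| = sqrt(3^2 + 1^2) = sqrt(10) = 3.1623

3.1623


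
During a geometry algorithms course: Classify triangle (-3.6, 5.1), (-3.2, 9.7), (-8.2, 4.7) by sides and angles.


Side lengths squared: AB^2=21.32, BC^2=50, CA^2=21.32
Sorted: [21.32, 21.32, 50]
By sides: Isosceles, By angles: Obtuse

Isosceles, Obtuse


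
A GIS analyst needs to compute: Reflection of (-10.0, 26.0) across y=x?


Reflection over y=x: (x,y) -> (y,x)
(-10, 26) -> (26, -10)

(26, -10)


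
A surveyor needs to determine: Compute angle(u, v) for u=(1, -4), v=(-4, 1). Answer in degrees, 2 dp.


u.v = -8, |u| = sqrt(17) = 4.1231, |v| = sqrt(17) = 4.1231
cos(theta) = u.v/(|u||v|) = -8/sqrt(289) = -0.470588
theta = acos(-0.470588) = 118.07 degrees

118.07 degrees


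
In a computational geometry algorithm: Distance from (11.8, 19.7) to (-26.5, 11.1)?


dx=-38.3, dy=-8.6
d^2 = (-38.3)^2 + (-8.6)^2 = 1540.85
d = sqrt(1540.85) = 39.2537

39.2537


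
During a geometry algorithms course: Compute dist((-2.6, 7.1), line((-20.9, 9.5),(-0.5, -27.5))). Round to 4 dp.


|cross product| = 628.14
|line direction| = sqrt(1785.16) = 42.2512
Distance = 628.14/sqrt(1785.16) = 14.8668

14.8668


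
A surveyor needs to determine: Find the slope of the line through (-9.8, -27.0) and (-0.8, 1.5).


slope = (y2-y1)/(x2-x1) = (1.5-(-27))/((-0.8)-(-9.8)) = 28.5/9 = 3.1667

3.1667


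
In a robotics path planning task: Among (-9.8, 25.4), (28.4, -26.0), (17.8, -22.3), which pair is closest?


d(P0,P1) = 64.0406, d(P0,P2) = 55.1094, d(P1,P2) = 11.2272
Closest: P1 and P2

Closest pair: (28.4, -26.0) and (17.8, -22.3), distance = 11.2272


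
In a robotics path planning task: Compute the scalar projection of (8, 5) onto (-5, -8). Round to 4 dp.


u.v = -80, |v| = sqrt(89) = 9.434
Scalar projection = u.v / |v| = -80 / sqrt(89) = -8.48

-8.48


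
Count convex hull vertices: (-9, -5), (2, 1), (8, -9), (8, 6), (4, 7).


Convex hull vertices (CCW): (-9, -5), (8, -9), (8, 6), (4, 7)
Count = 4

4


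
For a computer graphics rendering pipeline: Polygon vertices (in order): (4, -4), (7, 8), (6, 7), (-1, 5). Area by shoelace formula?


Shoelace sum: (4*8 - 7*(-4)) + (7*7 - 6*8) + (6*5 - (-1)*7) + ((-1)*(-4) - 4*5)
= 82
Area = |82|/2 = 41

41


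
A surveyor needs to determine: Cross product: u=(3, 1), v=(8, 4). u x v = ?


u x v = u_x*v_y - u_y*v_x = 3*4 - 1*8
= 12 - 8 = 4

4


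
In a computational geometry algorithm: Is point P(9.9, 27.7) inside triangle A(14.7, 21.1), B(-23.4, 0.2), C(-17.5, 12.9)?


Cross products: AB x AP = -351.78, BC x BP = -260.66, CA x CP = 251.88
All same sign? no

No, outside


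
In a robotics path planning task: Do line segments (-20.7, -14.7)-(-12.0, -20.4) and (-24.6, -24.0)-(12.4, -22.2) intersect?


Cross products: d1=337.08, d2=110.52, d3=-103.14, d4=123.42
d1*d2 < 0 and d3*d4 < 0? no

No, they don't intersect


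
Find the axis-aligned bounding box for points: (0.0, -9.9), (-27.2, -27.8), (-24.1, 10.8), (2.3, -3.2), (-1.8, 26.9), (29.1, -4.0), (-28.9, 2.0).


x range: [-28.9, 29.1]
y range: [-27.8, 26.9]
Bounding box: (-28.9,-27.8) to (29.1,26.9)

(-28.9,-27.8) to (29.1,26.9)


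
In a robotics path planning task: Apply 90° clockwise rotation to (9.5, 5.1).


90° CW: (x,y) -> (y, -x)
(9.5,5.1) -> (5.1, -9.5)

(5.1, -9.5)


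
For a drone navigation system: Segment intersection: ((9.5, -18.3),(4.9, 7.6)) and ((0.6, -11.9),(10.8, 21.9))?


Cross products: d1=-366.1, d2=53.56, d3=201.07, d4=-218.59
d1*d2 < 0 and d3*d4 < 0? yes

Yes, they intersect


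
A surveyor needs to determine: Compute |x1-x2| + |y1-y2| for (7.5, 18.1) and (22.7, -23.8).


|7.5-22.7| + |18.1-(-23.8)| = 15.2 + 41.9 = 57.1

57.1


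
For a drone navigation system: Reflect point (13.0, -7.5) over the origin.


Reflection over origin: (x,y) -> (-x,-y)
(13, -7.5) -> (-13, 7.5)

(-13, 7.5)


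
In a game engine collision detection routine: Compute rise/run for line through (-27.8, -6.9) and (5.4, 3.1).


slope = (y2-y1)/(x2-x1) = (3.1-(-6.9))/(5.4-(-27.8)) = 10/33.2 = 0.3012

0.3012


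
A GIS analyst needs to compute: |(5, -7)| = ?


|u| = sqrt(5^2 + (-7)^2) = sqrt(74) = 8.6023

8.6023


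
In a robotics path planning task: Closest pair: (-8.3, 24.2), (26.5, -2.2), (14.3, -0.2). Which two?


d(P0,P1) = 43.6807, d(P0,P2) = 33.2584, d(P1,P2) = 12.3628
Closest: P1 and P2

Closest pair: (26.5, -2.2) and (14.3, -0.2), distance = 12.3628


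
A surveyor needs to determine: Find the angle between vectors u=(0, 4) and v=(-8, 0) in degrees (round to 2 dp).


u.v = 0, |u| = sqrt(16) = 4, |v| = sqrt(64) = 8
cos(theta) = u.v/(|u||v|) = 0/sqrt(1024) = 0
theta = acos(0) = 90 degrees

90 degrees


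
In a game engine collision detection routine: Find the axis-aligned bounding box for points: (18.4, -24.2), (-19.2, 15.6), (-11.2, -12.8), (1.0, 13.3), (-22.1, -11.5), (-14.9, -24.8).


x range: [-22.1, 18.4]
y range: [-24.8, 15.6]
Bounding box: (-22.1,-24.8) to (18.4,15.6)

(-22.1,-24.8) to (18.4,15.6)


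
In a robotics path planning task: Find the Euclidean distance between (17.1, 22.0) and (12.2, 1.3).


dx=-4.9, dy=-20.7
d^2 = (-4.9)^2 + (-20.7)^2 = 452.5
d = sqrt(452.5) = 21.272

21.272


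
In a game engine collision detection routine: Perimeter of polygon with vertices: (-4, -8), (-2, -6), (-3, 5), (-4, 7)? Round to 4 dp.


Sides: (-4, -8)->(-2, -6): sqrt(8) = 2.828427, (-2, -6)->(-3, 5): sqrt(122) = 11.045361, (-3, 5)->(-4, 7): sqrt(5) = 2.236068, (-4, 7)->(-4, -8): sqrt(225) = 15
Sum = 31.109856
Perimeter = 31.1099

31.1099


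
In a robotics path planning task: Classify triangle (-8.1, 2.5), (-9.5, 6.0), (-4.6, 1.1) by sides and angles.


Side lengths squared: AB^2=14.21, BC^2=48.02, CA^2=14.21
Sorted: [14.21, 14.21, 48.02]
By sides: Isosceles, By angles: Obtuse

Isosceles, Obtuse


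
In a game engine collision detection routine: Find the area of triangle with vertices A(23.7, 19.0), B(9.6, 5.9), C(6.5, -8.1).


Area = |x_A(y_B-y_C) + x_B(y_C-y_A) + x_C(y_A-y_B)|/2
= |331.8 + (-260.16) + 85.15|/2
= 156.79/2 = 78.395

78.395


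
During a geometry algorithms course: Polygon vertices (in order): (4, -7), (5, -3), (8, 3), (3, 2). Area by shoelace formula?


Shoelace sum: (4*(-3) - 5*(-7)) + (5*3 - 8*(-3)) + (8*2 - 3*3) + (3*(-7) - 4*2)
= 40
Area = |40|/2 = 20

20


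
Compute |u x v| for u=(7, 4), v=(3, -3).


|u x v| = |7*(-3) - 4*3|
= |(-21) - 12| = 33

33


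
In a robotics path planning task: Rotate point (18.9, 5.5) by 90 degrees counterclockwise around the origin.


90° CCW: (x,y) -> (-y, x)
(18.9,5.5) -> (-5.5, 18.9)

(-5.5, 18.9)


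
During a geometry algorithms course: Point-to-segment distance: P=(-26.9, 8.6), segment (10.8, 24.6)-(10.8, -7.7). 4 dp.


Project P onto AB: t = 0.4954 (clamped to [0,1])
Closest point on segment: (10.8, 8.6)
Distance: 37.7

37.7


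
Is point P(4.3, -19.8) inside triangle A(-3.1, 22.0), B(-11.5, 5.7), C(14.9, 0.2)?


Cross products: AB x AP = 471.74, BC x BP = -586.3, CA x CP = 591.08
All same sign? no

No, outside


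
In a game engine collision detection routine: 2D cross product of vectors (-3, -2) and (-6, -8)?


u x v = u_x*v_y - u_y*v_x = (-3)*(-8) - (-2)*(-6)
= 24 - 12 = 12

12


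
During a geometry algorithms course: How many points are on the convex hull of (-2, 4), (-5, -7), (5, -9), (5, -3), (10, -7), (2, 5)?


Convex hull vertices (CCW): (-5, -7), (5, -9), (10, -7), (2, 5), (-2, 4)
Count = 5

5


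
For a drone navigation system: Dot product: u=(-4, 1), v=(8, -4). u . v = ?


u . v = u_x*v_x + u_y*v_y = (-4)*8 + 1*(-4)
= (-32) + (-4) = -36

-36


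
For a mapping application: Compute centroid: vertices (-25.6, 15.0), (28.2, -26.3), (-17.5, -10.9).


Centroid = ((x_A+x_B+x_C)/3, (y_A+y_B+y_C)/3)
= (((-25.6)+28.2+(-17.5))/3, (15+(-26.3)+(-10.9))/3)
= (-4.9667, -7.4)

(-4.9667, -7.4)


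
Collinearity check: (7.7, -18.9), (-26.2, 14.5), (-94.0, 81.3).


Cross product: ((-26.2)-7.7)*(81.3-(-18.9)) - (14.5-(-18.9))*((-94)-7.7)
= 0

Yes, collinear


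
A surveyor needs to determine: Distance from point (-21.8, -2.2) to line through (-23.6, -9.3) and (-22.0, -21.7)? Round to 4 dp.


|cross product| = 33.68
|line direction| = sqrt(156.32) = 12.5028
Distance = 33.68/sqrt(156.32) = 2.6938

2.6938


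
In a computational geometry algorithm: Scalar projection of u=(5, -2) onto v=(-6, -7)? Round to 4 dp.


u.v = -16, |v| = sqrt(85) = 9.2195
Scalar projection = u.v / |v| = -16 / sqrt(85) = -1.7354

-1.7354


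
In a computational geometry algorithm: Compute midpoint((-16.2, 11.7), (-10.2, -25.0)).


M = (((-16.2)+(-10.2))/2, (11.7+(-25))/2)
= (-13.2, -6.65)

(-13.2, -6.65)


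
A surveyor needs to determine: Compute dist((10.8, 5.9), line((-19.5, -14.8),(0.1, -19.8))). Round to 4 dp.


|cross product| = 557.22
|line direction| = sqrt(409.16) = 20.2277
Distance = 557.22/sqrt(409.16) = 27.5474

27.5474


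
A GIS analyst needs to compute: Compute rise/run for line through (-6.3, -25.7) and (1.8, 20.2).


slope = (y2-y1)/(x2-x1) = (20.2-(-25.7))/(1.8-(-6.3)) = 45.9/8.1 = 5.6667

5.6667


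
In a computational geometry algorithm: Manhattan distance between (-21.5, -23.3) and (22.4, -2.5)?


|(-21.5)-22.4| + |(-23.3)-(-2.5)| = 43.9 + 20.8 = 64.7

64.7


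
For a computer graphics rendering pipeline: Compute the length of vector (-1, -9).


|u| = sqrt((-1)^2 + (-9)^2) = sqrt(82) = 9.0554

9.0554


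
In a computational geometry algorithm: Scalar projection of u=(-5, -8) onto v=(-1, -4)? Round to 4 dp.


u.v = 37, |v| = sqrt(17) = 4.1231
Scalar projection = u.v / |v| = 37 / sqrt(17) = 8.9738

8.9738


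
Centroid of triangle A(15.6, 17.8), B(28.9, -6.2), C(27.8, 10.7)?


Centroid = ((x_A+x_B+x_C)/3, (y_A+y_B+y_C)/3)
= ((15.6+28.9+27.8)/3, (17.8+(-6.2)+10.7)/3)
= (24.1, 7.4333)

(24.1, 7.4333)


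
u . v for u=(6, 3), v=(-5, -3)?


u . v = u_x*v_x + u_y*v_y = 6*(-5) + 3*(-3)
= (-30) + (-9) = -39

-39


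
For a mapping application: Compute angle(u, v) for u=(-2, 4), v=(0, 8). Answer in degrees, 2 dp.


u.v = 32, |u| = sqrt(20) = 4.4721, |v| = sqrt(64) = 8
cos(theta) = u.v/(|u||v|) = 32/sqrt(1280) = 0.894427
theta = acos(0.894427) = 26.57 degrees

26.57 degrees


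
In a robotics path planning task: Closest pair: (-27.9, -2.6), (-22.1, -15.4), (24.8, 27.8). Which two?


d(P0,P1) = 14.0528, d(P0,P2) = 60.8395, d(P1,P2) = 63.764
Closest: P0 and P1

Closest pair: (-27.9, -2.6) and (-22.1, -15.4), distance = 14.0528


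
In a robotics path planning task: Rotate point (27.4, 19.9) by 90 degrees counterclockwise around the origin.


90° CCW: (x,y) -> (-y, x)
(27.4,19.9) -> (-19.9, 27.4)

(-19.9, 27.4)


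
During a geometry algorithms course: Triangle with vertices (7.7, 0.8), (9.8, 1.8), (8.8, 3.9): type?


Side lengths squared: AB^2=5.41, BC^2=5.41, CA^2=10.82
Sorted: [5.41, 5.41, 10.82]
By sides: Isosceles, By angles: Right

Isosceles, Right


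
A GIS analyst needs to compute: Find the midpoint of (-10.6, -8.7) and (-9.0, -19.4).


M = (((-10.6)+(-9))/2, ((-8.7)+(-19.4))/2)
= (-9.8, -14.05)

(-9.8, -14.05)


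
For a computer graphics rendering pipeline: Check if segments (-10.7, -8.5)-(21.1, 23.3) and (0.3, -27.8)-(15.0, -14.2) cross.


Cross products: d1=433.31, d2=468.29, d3=-963.54, d4=-998.52
d1*d2 < 0 and d3*d4 < 0? no

No, they don't intersect


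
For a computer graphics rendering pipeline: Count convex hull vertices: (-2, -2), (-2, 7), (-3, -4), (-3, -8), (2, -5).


Convex hull vertices (CCW): (-3, -8), (2, -5), (-2, 7), (-3, -4)
Count = 4

4


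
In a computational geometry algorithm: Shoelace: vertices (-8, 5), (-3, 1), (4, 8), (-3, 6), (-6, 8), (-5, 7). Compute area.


Shoelace sum: ((-8)*1 - (-3)*5) + ((-3)*8 - 4*1) + (4*6 - (-3)*8) + ((-3)*8 - (-6)*6) + ((-6)*7 - (-5)*8) + ((-5)*5 - (-8)*7)
= 68
Area = |68|/2 = 34

34


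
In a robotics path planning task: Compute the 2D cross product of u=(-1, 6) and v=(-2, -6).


u x v = u_x*v_y - u_y*v_x = (-1)*(-6) - 6*(-2)
= 6 - (-12) = 18

18


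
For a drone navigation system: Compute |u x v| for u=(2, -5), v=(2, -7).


|u x v| = |2*(-7) - (-5)*2|
= |(-14) - (-10)| = 4

4


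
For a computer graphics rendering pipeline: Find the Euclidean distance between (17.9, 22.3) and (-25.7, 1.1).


dx=-43.6, dy=-21.2
d^2 = (-43.6)^2 + (-21.2)^2 = 2350.4
d = sqrt(2350.4) = 48.4809

48.4809


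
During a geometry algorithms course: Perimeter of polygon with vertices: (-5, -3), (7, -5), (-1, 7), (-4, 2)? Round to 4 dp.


Sides: (-5, -3)->(7, -5): sqrt(148) = 12.165525, (7, -5)->(-1, 7): sqrt(208) = 14.422205, (-1, 7)->(-4, 2): sqrt(34) = 5.830952, (-4, 2)->(-5, -3): sqrt(26) = 5.09902
Sum = 37.517702
Perimeter = 37.5177

37.5177


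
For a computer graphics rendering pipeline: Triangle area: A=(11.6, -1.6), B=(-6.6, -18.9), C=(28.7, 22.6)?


Area = |x_A(y_B-y_C) + x_B(y_C-y_A) + x_C(y_A-y_B)|/2
= |(-481.4) + (-159.72) + 496.51|/2
= 144.61/2 = 72.305

72.305


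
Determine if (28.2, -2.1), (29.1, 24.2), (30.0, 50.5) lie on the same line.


Cross product: (29.1-28.2)*(50.5-(-2.1)) - (24.2-(-2.1))*(30-28.2)
= 0

Yes, collinear


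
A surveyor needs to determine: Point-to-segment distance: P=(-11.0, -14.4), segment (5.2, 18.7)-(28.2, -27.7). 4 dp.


Project P onto AB: t = 0.4337 (clamped to [0,1])
Closest point on segment: (15.1757, -1.425)
Distance: 29.2151

29.2151


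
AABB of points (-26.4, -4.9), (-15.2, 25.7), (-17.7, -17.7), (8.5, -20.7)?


x range: [-26.4, 8.5]
y range: [-20.7, 25.7]
Bounding box: (-26.4,-20.7) to (8.5,25.7)

(-26.4,-20.7) to (8.5,25.7)


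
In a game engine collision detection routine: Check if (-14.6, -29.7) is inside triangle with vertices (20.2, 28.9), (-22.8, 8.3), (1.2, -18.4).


Cross products: AB x AP = 1802.92, BC x BP = -693.06, CA x CP = 532.64
All same sign? no

No, outside


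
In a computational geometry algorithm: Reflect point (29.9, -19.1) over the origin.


Reflection over origin: (x,y) -> (-x,-y)
(29.9, -19.1) -> (-29.9, 19.1)

(-29.9, 19.1)


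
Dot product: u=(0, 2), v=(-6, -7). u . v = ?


u . v = u_x*v_x + u_y*v_y = 0*(-6) + 2*(-7)
= 0 + (-14) = -14

-14


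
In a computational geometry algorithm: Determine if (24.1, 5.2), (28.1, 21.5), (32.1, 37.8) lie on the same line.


Cross product: (28.1-24.1)*(37.8-5.2) - (21.5-5.2)*(32.1-24.1)
= 0

Yes, collinear


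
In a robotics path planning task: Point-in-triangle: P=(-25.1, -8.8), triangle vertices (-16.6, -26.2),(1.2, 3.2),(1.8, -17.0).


Cross products: AB x AP = 559.62, BC x BP = -538.46, CA x CP = -398.36
All same sign? no

No, outside


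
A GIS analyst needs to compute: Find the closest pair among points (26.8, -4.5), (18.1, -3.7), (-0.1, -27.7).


d(P0,P1) = 8.7367, d(P0,P2) = 35.5225, d(P1,P2) = 30.1204
Closest: P0 and P1

Closest pair: (26.8, -4.5) and (18.1, -3.7), distance = 8.7367


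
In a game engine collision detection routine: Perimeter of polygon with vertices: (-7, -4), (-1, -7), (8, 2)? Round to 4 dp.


Sides: (-7, -4)->(-1, -7): sqrt(45) = 6.708204, (-1, -7)->(8, 2): sqrt(162) = 12.727922, (8, 2)->(-7, -4): sqrt(261) = 16.155494
Sum = 35.59162
Perimeter = 35.5916

35.5916


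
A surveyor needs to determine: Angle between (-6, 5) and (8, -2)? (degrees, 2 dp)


u.v = -58, |u| = sqrt(61) = 7.8102, |v| = sqrt(68) = 8.2462
cos(theta) = u.v/(|u||v|) = -58/sqrt(4148) = -0.900552
theta = acos(-0.900552) = 154.23 degrees

154.23 degrees


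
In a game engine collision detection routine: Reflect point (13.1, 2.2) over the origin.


Reflection over origin: (x,y) -> (-x,-y)
(13.1, 2.2) -> (-13.1, -2.2)

(-13.1, -2.2)


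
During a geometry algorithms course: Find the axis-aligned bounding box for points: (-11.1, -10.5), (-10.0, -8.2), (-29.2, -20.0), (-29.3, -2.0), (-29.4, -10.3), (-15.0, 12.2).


x range: [-29.4, -10]
y range: [-20, 12.2]
Bounding box: (-29.4,-20) to (-10,12.2)

(-29.4,-20) to (-10,12.2)


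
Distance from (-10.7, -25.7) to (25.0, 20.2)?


dx=35.7, dy=45.9
d^2 = 35.7^2 + 45.9^2 = 3381.3
d = sqrt(3381.3) = 58.1489

58.1489


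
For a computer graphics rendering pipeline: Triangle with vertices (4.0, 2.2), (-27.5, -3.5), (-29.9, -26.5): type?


Side lengths squared: AB^2=1024.74, BC^2=534.76, CA^2=1972.9
Sorted: [534.76, 1024.74, 1972.9]
By sides: Scalene, By angles: Obtuse

Scalene, Obtuse


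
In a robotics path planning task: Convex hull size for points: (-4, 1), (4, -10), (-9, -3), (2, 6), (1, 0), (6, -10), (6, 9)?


Convex hull vertices (CCW): (-9, -3), (4, -10), (6, -10), (6, 9), (2, 6)
Count = 5

5


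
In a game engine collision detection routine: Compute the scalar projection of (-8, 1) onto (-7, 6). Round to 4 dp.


u.v = 62, |v| = sqrt(85) = 9.2195
Scalar projection = u.v / |v| = 62 / sqrt(85) = 6.7248

6.7248


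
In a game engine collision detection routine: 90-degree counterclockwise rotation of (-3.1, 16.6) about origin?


90° CCW: (x,y) -> (-y, x)
(-3.1,16.6) -> (-16.6, -3.1)

(-16.6, -3.1)


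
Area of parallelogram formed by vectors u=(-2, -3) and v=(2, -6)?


|u x v| = |(-2)*(-6) - (-3)*2|
= |12 - (-6)| = 18

18


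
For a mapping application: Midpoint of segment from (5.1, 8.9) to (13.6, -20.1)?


M = ((5.1+13.6)/2, (8.9+(-20.1))/2)
= (9.35, -5.6)

(9.35, -5.6)


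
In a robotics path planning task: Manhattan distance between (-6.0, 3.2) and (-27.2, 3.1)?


|(-6)-(-27.2)| + |3.2-3.1| = 21.2 + 0.1 = 21.3

21.3


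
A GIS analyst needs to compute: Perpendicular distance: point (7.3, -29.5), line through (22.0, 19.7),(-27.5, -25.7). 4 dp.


|cross product| = 1768.02
|line direction| = sqrt(4511.41) = 67.167
Distance = 1768.02/sqrt(4511.41) = 26.3227

26.3227


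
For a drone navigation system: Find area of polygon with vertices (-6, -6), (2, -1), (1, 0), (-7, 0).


Shoelace sum: ((-6)*(-1) - 2*(-6)) + (2*0 - 1*(-1)) + (1*0 - (-7)*0) + ((-7)*(-6) - (-6)*0)
= 61
Area = |61|/2 = 30.5

30.5


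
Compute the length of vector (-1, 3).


|u| = sqrt((-1)^2 + 3^2) = sqrt(10) = 3.1623

3.1623


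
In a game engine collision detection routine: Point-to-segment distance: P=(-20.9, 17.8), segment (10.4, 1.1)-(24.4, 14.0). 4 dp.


Project P onto AB: t = 0 (clamped to [0,1])
Closest point on segment: (10.4, 1.1)
Distance: 35.4765

35.4765


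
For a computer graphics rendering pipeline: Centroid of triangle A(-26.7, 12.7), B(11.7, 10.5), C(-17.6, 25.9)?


Centroid = ((x_A+x_B+x_C)/3, (y_A+y_B+y_C)/3)
= (((-26.7)+11.7+(-17.6))/3, (12.7+10.5+25.9)/3)
= (-10.8667, 16.3667)

(-10.8667, 16.3667)


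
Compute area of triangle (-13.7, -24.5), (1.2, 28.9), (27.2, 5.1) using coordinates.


Area = |x_A(y_B-y_C) + x_B(y_C-y_A) + x_C(y_A-y_B)|/2
= |(-326.06) + 35.52 + (-1452.48)|/2
= 1743.02/2 = 871.51

871.51


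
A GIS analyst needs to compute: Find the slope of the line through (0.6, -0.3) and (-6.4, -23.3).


slope = (y2-y1)/(x2-x1) = ((-23.3)-(-0.3))/((-6.4)-0.6) = (-23)/(-7) = 3.2857

3.2857


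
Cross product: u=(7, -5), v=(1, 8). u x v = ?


u x v = u_x*v_y - u_y*v_x = 7*8 - (-5)*1
= 56 - (-5) = 61

61


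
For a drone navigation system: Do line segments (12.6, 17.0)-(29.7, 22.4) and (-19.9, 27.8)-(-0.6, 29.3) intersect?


Cross products: d1=-257.19, d2=-178.62, d3=360.18, d4=281.61
d1*d2 < 0 and d3*d4 < 0? no

No, they don't intersect


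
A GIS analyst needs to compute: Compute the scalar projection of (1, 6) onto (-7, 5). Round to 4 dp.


u.v = 23, |v| = sqrt(74) = 8.6023
Scalar projection = u.v / |v| = 23 / sqrt(74) = 2.6737

2.6737


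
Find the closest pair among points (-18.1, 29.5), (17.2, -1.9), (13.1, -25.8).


d(P0,P1) = 47.2446, d(P0,P2) = 63.4943, d(P1,P2) = 24.2491
Closest: P1 and P2

Closest pair: (17.2, -1.9) and (13.1, -25.8), distance = 24.2491


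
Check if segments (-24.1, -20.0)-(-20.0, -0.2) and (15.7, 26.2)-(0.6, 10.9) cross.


Cross products: d1=88.68, d2=-147.57, d3=-598.62, d4=-362.37
d1*d2 < 0 and d3*d4 < 0? no

No, they don't intersect


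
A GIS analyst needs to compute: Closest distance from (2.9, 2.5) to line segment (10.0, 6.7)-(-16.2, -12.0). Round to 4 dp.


Project P onto AB: t = 0.2553 (clamped to [0,1])
Closest point on segment: (3.3102, 1.9252)
Distance: 0.7061

0.7061


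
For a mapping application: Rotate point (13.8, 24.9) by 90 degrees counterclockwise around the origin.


90° CCW: (x,y) -> (-y, x)
(13.8,24.9) -> (-24.9, 13.8)

(-24.9, 13.8)


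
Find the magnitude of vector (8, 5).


|u| = sqrt(8^2 + 5^2) = sqrt(89) = 9.434

9.434


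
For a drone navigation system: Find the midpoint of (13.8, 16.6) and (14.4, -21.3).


M = ((13.8+14.4)/2, (16.6+(-21.3))/2)
= (14.1, -2.35)

(14.1, -2.35)


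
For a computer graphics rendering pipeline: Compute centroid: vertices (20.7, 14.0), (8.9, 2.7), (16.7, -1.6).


Centroid = ((x_A+x_B+x_C)/3, (y_A+y_B+y_C)/3)
= ((20.7+8.9+16.7)/3, (14+2.7+(-1.6))/3)
= (15.4333, 5.0333)

(15.4333, 5.0333)
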